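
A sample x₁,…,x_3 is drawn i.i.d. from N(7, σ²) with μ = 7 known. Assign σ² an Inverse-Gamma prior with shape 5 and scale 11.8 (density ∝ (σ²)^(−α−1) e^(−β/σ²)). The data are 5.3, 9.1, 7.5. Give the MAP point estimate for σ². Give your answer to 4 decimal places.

Sum of squared deviations about the known mean: SS = (5.3−7)² + (9.1−7)² + (7.5−7)² = 7.55.
The Normal likelihood contributes (σ²)^(−n/2) exp(−SS/(2σ²)), so the posterior is Inverse-Gamma(α + n/2, β + SS/2) = Inverse-Gamma(6.5, 15.575).
The mode of Inverse-Gamma(a, b) is b/(a+1) = 15.575/7.5 ≈ 2.0767.

σ̂²_MAP = 2.0767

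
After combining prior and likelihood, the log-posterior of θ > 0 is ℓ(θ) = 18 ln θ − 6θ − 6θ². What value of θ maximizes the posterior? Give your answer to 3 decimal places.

ℓ'(θ) = 18/θ − 6 − 12θ. Setting this to zero and multiplying by θ: 12θ² + 6θ − 18 = 0.
θ = (−6 + √(6² + 4·12·18)) / (2·12) = (−6 + √900) / 24 = (−6 + 30)/24 = 1.
ℓ''(θ) = −18/θ² − 12 < 0, confirming a maximum.

θ̂_MAP = 1.000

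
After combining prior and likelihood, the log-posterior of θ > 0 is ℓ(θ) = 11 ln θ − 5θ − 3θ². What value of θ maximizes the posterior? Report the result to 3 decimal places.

θ̂_MAP = 1.000

ℓ'(θ) = 11/θ − 5 − 6θ. Setting this to zero and multiplying by θ: 6θ² + 5θ − 11 = 0.
θ = (−5 + √(5² + 4·6·11)) / (2·6) = (−5 + √289) / 12 = (−5 + 17)/12 = 1.
ℓ''(θ) = −11/θ² − 6 < 0, confirming a maximum.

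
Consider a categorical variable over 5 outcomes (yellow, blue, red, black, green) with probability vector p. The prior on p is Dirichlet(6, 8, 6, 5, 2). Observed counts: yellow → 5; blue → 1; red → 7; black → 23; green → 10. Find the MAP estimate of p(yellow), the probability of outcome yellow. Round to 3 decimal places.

The posterior is Dirichlet(αᵢ + nᵢ) = Dirichlet(11, 9, 13, 28, 12).
For a Dirichlet(a₁,…,a_K) with all aᵢ > 1, the mode has j-th component (aⱼ − 1)/(Σaᵢ − K).
Here Σaᵢ = 73 and K = 5, so p(yellow) = (11 − 1)/(73 − 5) = 10/68 ≈ 0.147.

MAP estimate of p(yellow) = 0.147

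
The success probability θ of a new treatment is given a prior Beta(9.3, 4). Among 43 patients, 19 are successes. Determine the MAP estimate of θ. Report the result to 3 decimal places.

Prior: Beta(9.3, 4).
Data: 19 successes in 43 trials. The binomial likelihood contributes θ^19(1−θ)^24, so the posterior is Beta(9.3+19, 4+24) = Beta(28.3, 28).
For Beta(a, b) with a, b > 1 the mode is (a−1)/(a+b−2) = 27.3/54.3 ≈ 0.503.

θ̂_MAP = 0.503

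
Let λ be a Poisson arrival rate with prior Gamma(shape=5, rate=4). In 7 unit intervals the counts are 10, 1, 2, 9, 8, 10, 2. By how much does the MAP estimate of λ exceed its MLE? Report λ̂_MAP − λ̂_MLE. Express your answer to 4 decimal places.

MAP − MLE = -1.8182

Σxᵢ = 42. Posterior is Gamma(47, 11); MAP = (47−1)/11 = 46/11 ≈ 4.18182.
MLE = x̄ = 42/7 ≈ 6.00000.
Difference = 46/11 − 42/7 = -20/11 ≈ -1.8182.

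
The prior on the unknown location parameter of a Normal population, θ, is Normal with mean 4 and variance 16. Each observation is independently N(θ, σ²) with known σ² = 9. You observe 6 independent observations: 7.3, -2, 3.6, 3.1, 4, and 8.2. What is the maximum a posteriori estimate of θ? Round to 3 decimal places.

n = 6; x̄ = (7.3 + (-2) + 3.6 + 3.1 + 4 + 8.2)/6 = 24.2/6 = 121/30 ≈ 4.0333.
For a Normal prior and Normal likelihood with known variance, the posterior is Normal; its mode equals its mean, the precision-weighted average.
Prior precision 1/σ₀² = 1/16 = 0.0625; data precision n/σ² = 6/9 = 2/3.
θ̂ = (0.0625·4 + (2/3)·(121/30)) / (0.0625 + 2/3) = (529/180)/(35/48) = 2116/525 ≈ 4.030.

θ̂_MAP = 4.030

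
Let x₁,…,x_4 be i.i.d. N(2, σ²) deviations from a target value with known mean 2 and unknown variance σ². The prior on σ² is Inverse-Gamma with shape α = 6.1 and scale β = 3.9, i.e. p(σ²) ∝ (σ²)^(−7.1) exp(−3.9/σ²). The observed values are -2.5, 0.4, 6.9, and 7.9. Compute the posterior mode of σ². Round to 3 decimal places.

σ̂²_MAP = 4.914

Sum of squared deviations about the known mean: SS = (-2.5−2)² + (0.4−2)² + (6.9−2)² + (7.9−2)² = 81.63.
The Normal likelihood contributes (σ²)^(−n/2) exp(−SS/(2σ²)), so the posterior is Inverse-Gamma(α + n/2, β + SS/2) = Inverse-Gamma(8.1, 44.715).
The mode of Inverse-Gamma(a, b) is b/(a+1) = 44.715/9.1 ≈ 4.914.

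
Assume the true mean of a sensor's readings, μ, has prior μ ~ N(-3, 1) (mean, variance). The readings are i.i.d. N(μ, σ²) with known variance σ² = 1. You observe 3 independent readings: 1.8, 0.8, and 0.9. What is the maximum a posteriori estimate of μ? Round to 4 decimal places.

n = 3; x̄ = (1.8 + 0.8 + 0.9)/3 = 3.5/3 = 7/6 ≈ 1.1667.
For a Normal prior and Normal likelihood with known variance, the posterior is Normal; its mode equals its mean, the precision-weighted average.
Prior precision 1/σ₀² = 1/1 = 1; data precision n/σ² = 3/1 = 3.
μ̂ = (1·(-3) + 3·(7/6)) / (1 + 3) = 0.5/4 = 0.1250.

μ̂_MAP = 0.1250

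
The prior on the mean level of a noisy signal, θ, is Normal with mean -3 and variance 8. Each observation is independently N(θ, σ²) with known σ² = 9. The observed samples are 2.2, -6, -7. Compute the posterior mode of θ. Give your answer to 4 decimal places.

n = 3; x̄ = (2.2 + (-6) + (-7))/3 = -10.8/3 = -3.6.
For a Normal prior and Normal likelihood with known variance, the posterior is Normal; its mode equals its mean, the precision-weighted average.
Prior precision 1/σ₀² = 1/8 = 0.125; data precision n/σ² = 3/9 = 1/3.
θ̂ = (0.125·(-3) + (1/3)·(-3.6)) / (0.125 + 1/3) = (-1.575)/(11/24) = -189/55 ≈ -3.4364.

θ̂_MAP = -3.4364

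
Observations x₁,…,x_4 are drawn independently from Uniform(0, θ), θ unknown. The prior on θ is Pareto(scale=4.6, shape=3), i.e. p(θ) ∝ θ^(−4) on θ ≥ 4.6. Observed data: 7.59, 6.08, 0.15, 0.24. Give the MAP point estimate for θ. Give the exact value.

θ̂_MAP = 7.59

The Uniform(0, θ) likelihood is θ^(−n) for θ ≥ max(xᵢ), zero otherwise. Here max(xᵢ) = 7.59.
Posterior ∝ θ^(−4) · θ^(−4) = θ^(−8) on θ ≥ max(4.6, 7.59) = 7.59.
This density is strictly decreasing in θ, so the posterior mode lies at the lower boundary of the support.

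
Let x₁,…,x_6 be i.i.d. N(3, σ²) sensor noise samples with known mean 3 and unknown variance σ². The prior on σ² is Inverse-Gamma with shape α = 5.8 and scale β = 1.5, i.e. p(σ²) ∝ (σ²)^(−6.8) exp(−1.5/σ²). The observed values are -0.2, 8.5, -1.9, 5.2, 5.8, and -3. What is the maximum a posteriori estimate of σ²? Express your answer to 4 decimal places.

Sum of squared deviations about the known mean: SS = (-0.2−3)² + (8.5−3)² + (-1.9−3)² + (5.2−3)² + (5.8−3)² + (-3−3)² = 113.18.
The Normal likelihood contributes (σ²)^(−n/2) exp(−SS/(2σ²)), so the posterior is Inverse-Gamma(α + n/2, β + SS/2) = Inverse-Gamma(8.8, 58.09).
The mode of Inverse-Gamma(a, b) is b/(a+1) = 58.09/9.8 ≈ 5.9276.

σ̂²_MAP = 5.9276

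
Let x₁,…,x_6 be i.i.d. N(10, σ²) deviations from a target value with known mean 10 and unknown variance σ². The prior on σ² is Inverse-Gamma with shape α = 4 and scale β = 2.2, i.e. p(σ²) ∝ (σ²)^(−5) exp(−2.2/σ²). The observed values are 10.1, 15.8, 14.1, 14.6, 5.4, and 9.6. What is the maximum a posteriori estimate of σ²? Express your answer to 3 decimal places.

σ̂²_MAP = 6.084

Sum of squared deviations about the known mean: SS = (10.1−10)² + (15.8−10)² + (14.1−10)² + (14.6−10)² + (5.4−10)² + (9.6−10)² = 92.94.
The Normal likelihood contributes (σ²)^(−n/2) exp(−SS/(2σ²)), so the posterior is Inverse-Gamma(α + n/2, β + SS/2) = Inverse-Gamma(7, 48.67).
The mode of Inverse-Gamma(a, b) is b/(a+1) = 48.67/8 ≈ 6.084.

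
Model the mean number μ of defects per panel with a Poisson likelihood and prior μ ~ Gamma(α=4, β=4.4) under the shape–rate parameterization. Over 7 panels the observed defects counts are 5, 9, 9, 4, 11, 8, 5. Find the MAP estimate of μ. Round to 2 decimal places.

μ̂_MAP = 4.74

Σxᵢ = 5+9+9+4+11+8+5 = 51, with n = 7.
Posterior ∝ μ^3e^(−4.4μ) · μ^51e^(−7μ) = μ^54e^(−11.4μ), i.e. Gamma(shape=55, rate=11.4).
The mode of a Gamma(a, b) with a ≥ 1 (shape–rate) is (a−1)/b = 54/11.4 ≈ 4.74.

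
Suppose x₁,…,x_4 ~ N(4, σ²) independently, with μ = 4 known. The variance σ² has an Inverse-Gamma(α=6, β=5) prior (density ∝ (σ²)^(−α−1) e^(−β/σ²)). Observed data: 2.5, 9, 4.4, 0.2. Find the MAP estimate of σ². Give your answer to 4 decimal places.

σ̂²_MAP = 2.8806

Sum of squared deviations about the known mean: SS = (2.5−4)² + (9−4)² + (4.4−4)² + (0.2−4)² = 41.85.
The Normal likelihood contributes (σ²)^(−n/2) exp(−SS/(2σ²)), so the posterior is Inverse-Gamma(α + n/2, β + SS/2) = Inverse-Gamma(8, 25.925).
The mode of Inverse-Gamma(a, b) is b/(a+1) = 25.925/9 ≈ 2.8806.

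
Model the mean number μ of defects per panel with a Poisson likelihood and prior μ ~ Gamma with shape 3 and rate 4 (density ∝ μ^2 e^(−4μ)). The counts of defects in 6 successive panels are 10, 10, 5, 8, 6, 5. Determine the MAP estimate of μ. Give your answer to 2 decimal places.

μ̂_MAP = 4.60

Σxᵢ = 10+10+5+8+6+5 = 44, with n = 6.
Posterior ∝ μ^2e^(−4μ) · μ^44e^(−6μ) = μ^46e^(−10μ), i.e. Gamma(shape=47, rate=10).
The mode of a Gamma(a, b) with a ≥ 1 (shape–rate) is (a−1)/b = 46/10 ≈ 4.60.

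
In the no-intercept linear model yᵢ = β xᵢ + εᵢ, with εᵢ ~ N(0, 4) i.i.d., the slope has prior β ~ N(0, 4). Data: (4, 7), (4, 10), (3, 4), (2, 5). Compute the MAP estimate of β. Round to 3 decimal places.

log p(β | y) = −Σ(yᵢ − βxᵢ)²/(2·4) − β²/(2·4) + const.
Setting the derivative to zero: Σxᵢ(yᵢ − βxᵢ)/4 − β/4 = 0, so β = Σxᵢyᵢ / (Σxᵢ² + σ²/τ²).
Σxᵢyᵢ = 4·7 + 4·10 + 3·4 + 2·5 = 90; Σxᵢ² = 45; σ²/τ² = 1.
β̂_MAP = 90 / (45 + 1) = 90/46 ≈ 1.957.

β̂_MAP = 1.957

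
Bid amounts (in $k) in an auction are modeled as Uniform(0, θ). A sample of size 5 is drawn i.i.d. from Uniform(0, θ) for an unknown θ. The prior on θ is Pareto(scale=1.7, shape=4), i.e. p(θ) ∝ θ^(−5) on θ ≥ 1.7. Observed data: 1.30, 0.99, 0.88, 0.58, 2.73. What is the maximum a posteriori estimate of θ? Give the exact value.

The Uniform(0, θ) likelihood is θ^(−n) for θ ≥ max(xᵢ), zero otherwise. Here max(xᵢ) = 2.73.
Posterior ∝ θ^(−5) · θ^(−5) = θ^(−10) on θ ≥ max(1.7, 2.73) = 2.73.
This density is strictly decreasing in θ, so the posterior mode lies at the lower boundary of the support.

θ̂_MAP = 2.73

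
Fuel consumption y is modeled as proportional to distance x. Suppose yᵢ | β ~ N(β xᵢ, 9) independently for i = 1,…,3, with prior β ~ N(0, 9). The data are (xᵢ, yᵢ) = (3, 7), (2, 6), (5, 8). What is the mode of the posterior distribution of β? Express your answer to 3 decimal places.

β̂_MAP = 1.872

log p(β | y) = −Σ(yᵢ − βxᵢ)²/(2·9) − β²/(2·9) + const.
Setting the derivative to zero: Σxᵢ(yᵢ − βxᵢ)/9 − β/9 = 0, so β = Σxᵢyᵢ / (Σxᵢ² + σ²/τ²).
Σxᵢyᵢ = 3·7 + 2·6 + 5·8 = 73; Σxᵢ² = 38; σ²/τ² = 1.
β̂_MAP = 73 / (38 + 1) = 73/39 ≈ 1.872.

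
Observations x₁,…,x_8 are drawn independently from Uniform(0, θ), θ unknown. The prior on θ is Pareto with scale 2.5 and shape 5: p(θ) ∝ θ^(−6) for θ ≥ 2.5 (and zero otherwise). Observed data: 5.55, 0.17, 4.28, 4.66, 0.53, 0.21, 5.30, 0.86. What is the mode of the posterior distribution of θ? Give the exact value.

θ̂_MAP = 5.55

The Uniform(0, θ) likelihood is θ^(−n) for θ ≥ max(xᵢ), zero otherwise. Here max(xᵢ) = 5.55.
Posterior ∝ θ^(−6) · θ^(−8) = θ^(−14) on θ ≥ max(2.5, 5.55) = 5.55.
This density is strictly decreasing in θ, so the posterior mode lies at the lower boundary of the support.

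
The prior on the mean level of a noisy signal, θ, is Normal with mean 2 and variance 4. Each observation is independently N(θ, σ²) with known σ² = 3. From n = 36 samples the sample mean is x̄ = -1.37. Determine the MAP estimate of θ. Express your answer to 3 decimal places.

n = 36, x̄ = -1.37.
For a Normal prior and Normal likelihood with known variance, the posterior is Normal; its mode equals its mean, the precision-weighted average.
Prior precision 1/σ₀² = 1/4 = 0.25; data precision n/σ² = 36/3 = 12.
θ̂ = (0.25·2 + 12·(-1.37)) / (0.25 + 12) = (-15.94)/12.25 = -1594/1225 ≈ -1.301.

θ̂_MAP = -1.301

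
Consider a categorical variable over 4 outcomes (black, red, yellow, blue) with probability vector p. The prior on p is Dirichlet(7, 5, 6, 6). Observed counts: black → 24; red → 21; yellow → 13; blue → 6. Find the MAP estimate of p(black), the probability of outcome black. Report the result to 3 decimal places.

MAP estimate of p(black) = 0.357

The posterior is Dirichlet(αᵢ + nᵢ) = Dirichlet(31, 26, 19, 12).
For a Dirichlet(a₁,…,a_K) with all aᵢ > 1, the mode has j-th component (aⱼ − 1)/(Σaᵢ − K).
Here Σaᵢ = 88 and K = 4, so p(black) = (31 − 1)/(88 − 4) = 30/84 ≈ 0.357.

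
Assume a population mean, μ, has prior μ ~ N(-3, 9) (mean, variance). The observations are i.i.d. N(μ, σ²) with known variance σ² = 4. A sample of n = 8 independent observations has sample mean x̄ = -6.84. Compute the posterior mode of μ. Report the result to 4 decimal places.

n = 8, x̄ = -6.84.
For a Normal prior and Normal likelihood with known variance, the posterior is Normal; its mode equals its mean, the precision-weighted average.
Prior precision 1/σ₀² = 1/9; data precision n/σ² = 8/4 = 2.
μ̂ = ((1/9)·(-3) + 2·(-6.84)) / (1/9 + 2) = (-1051/75)/(19/9) = -3153/475 ≈ -6.6379.

μ̂_MAP = -6.6379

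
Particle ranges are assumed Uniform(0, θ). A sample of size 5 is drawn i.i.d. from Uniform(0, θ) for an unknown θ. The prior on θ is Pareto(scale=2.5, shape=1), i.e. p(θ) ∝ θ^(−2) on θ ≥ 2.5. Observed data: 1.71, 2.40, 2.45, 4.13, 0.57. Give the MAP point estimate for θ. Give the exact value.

The Uniform(0, θ) likelihood is θ^(−n) for θ ≥ max(xᵢ), zero otherwise. Here max(xᵢ) = 4.13.
Posterior ∝ θ^(−2) · θ^(−5) = θ^(−7) on θ ≥ max(2.5, 4.13) = 4.13.
This density is strictly decreasing in θ, so the posterior mode lies at the lower boundary of the support.

θ̂_MAP = 4.13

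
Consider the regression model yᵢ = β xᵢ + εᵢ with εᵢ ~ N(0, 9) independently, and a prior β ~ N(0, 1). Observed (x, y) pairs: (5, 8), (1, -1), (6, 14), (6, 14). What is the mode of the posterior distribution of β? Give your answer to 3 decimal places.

β̂_MAP = 1.935

log p(β | y) = −Σ(yᵢ − βxᵢ)²/(2·9) − β²/(2·1) + const.
Setting the derivative to zero: Σxᵢ(yᵢ − βxᵢ)/9 − β/1 = 0, so β = Σxᵢyᵢ / (Σxᵢ² + σ²/τ²).
Σxᵢyᵢ = 5·8 + 1·(-1) + 6·14 + 6·14 = 207; Σxᵢ² = 98; σ²/τ² = 9.
β̂_MAP = 207 / (98 + 9) = 207/107 ≈ 1.935.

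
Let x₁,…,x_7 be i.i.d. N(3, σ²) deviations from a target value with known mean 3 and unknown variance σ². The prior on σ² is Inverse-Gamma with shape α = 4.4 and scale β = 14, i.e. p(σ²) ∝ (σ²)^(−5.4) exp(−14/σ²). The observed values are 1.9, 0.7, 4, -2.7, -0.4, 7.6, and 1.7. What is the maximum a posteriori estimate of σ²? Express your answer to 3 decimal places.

Sum of squared deviations about the known mean: SS = (1.9−3)² + (0.7−3)² + (4−3)² + (-2.7−3)² + (-0.4−3)² + (7.6−3)² + (1.7−3)² = 74.4.
The Normal likelihood contributes (σ²)^(−n/2) exp(−SS/(2σ²)), so the posterior is Inverse-Gamma(α + n/2, β + SS/2) = Inverse-Gamma(7.9, 51.2).
The mode of Inverse-Gamma(a, b) is b/(a+1) = 51.2/8.9 ≈ 5.753.

σ̂²_MAP = 5.753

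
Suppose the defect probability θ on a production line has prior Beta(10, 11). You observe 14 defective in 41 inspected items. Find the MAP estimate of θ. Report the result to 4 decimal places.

Prior: Beta(10, 11).
Data: 14 successes in 41 trials. The binomial likelihood contributes θ^14(1−θ)^27, so the posterior is Beta(10+14, 11+27) = Beta(24, 38).
For Beta(a, b) with a, b > 1 the mode is (a−1)/(a+b−2) = 23/60 ≈ 0.3833.

θ̂_MAP = 0.3833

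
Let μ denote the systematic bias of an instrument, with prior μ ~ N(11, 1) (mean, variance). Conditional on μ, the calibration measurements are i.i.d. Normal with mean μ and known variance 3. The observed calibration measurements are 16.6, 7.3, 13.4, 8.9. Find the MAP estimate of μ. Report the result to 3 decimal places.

n = 4; x̄ = (16.6 + 7.3 + 13.4 + 8.9)/4 = 46.2/4 = 11.55.
For a Normal prior and Normal likelihood with known variance, the posterior is Normal; its mode equals its mean, the precision-weighted average.
Prior precision 1/σ₀² = 1/1 = 1; data precision n/σ² = 4/3.
μ̂ = (1·11 + (4/3)·11.55) / (1 + 4/3) = 26.4/(7/3) = 396/35 ≈ 11.314.

μ̂_MAP = 11.314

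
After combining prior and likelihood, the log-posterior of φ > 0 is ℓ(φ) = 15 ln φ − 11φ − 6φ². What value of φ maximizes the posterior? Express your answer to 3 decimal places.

ℓ'(φ) = 15/φ − 11 − 12φ. Setting this to zero and multiplying by φ: 12φ² + 11φ − 15 = 0.
φ = (−11 + √(11² + 4·12·15)) / (2·12) = (−11 + √841) / 24 = (−11 + 29)/24 = 3/4.
ℓ''(φ) = −15/φ² − 12 < 0, confirming a maximum.

φ̂_MAP = 0.750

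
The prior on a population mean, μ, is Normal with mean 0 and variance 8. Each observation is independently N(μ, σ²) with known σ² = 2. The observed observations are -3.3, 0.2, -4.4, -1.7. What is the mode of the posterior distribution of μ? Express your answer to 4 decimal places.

n = 4; x̄ = ((-3.3) + 0.2 + (-4.4) + (-1.7))/4 = -9.2/4 = -2.3.
For a Normal prior and Normal likelihood with known variance, the posterior is Normal; its mode equals its mean, the precision-weighted average.
Prior precision 1/σ₀² = 1/8 = 0.125; data precision n/σ² = 4/2 = 2.
μ̂ = (0.125·0 + 2·(-2.3)) / (0.125 + 2) = (-4.6)/2.125 = -184/85 ≈ -2.1647.

μ̂_MAP = -2.1647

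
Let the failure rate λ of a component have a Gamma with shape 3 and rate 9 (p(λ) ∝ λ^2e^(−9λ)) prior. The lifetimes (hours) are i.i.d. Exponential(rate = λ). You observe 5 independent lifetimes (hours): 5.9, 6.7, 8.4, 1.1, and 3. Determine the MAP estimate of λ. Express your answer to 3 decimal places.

λ̂_MAP = 0.205

The Exponential(rate=λ) likelihood is ∝ λ^n e^(−λΣtᵢ). Here n = 5 and Σtᵢ = 5.9 + 6.7 + 8.4 + 1.1 + 3 = 25.1.
Posterior ∝ λ^2e^(−9λ) · λ^5e^(−25.1λ) = λ^7e^(−34.1λ), i.e. Gamma(8, 34.1).
Mode = (a−1)/b = 7/34.1 ≈ 0.205.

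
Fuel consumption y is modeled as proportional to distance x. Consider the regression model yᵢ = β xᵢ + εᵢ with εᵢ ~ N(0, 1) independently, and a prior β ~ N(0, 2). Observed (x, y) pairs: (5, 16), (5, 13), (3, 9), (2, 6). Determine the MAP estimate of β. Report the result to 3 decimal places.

log p(β | y) = −Σ(yᵢ − βxᵢ)²/(2·1) − β²/(2·2) + const.
Setting the derivative to zero: Σxᵢ(yᵢ − βxᵢ)/1 − β/2 = 0, so β = Σxᵢyᵢ / (Σxᵢ² + σ²/τ²).
Σxᵢyᵢ = 5·16 + 5·13 + 3·9 + 2·6 = 184; Σxᵢ² = 63; σ²/τ² = 0.5.
β̂_MAP = 184 / (63 + 0.5) = 184/63.5 ≈ 2.898.

β̂_MAP = 2.898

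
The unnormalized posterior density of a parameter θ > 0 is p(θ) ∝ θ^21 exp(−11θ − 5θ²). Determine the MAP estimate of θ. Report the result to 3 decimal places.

θ̂_MAP = 1.000

ℓ'(θ) = 21/θ − 11 − 10θ. Setting this to zero and multiplying by θ: 10θ² + 11θ − 21 = 0.
θ = (−11 + √(11² + 4·10·21)) / (2·10) = (−11 + √961) / 20 = (−11 + 31)/20 = 1.
ℓ''(θ) = −21/θ² − 10 < 0, confirming a maximum.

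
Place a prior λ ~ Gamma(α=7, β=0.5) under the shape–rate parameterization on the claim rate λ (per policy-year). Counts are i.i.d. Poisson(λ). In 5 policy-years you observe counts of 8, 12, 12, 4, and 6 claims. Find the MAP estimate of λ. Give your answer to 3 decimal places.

Σxᵢ = 8+12+12+4+6 = 42, with n = 5.
Posterior ∝ λ^6e^(−0.5λ) · λ^42e^(−5λ) = λ^48e^(−5.5λ), i.e. Gamma(shape=49, rate=5.5).
The mode of a Gamma(a, b) with a ≥ 1 (shape–rate) is (a−1)/b = 48/5.5 ≈ 8.727.

λ̂_MAP = 8.727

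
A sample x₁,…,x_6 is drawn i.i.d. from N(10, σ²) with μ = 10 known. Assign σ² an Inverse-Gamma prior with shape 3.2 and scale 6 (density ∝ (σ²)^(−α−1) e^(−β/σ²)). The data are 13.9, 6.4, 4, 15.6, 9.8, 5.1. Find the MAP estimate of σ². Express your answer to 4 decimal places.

σ̂²_MAP = 9.1375

Sum of squared deviations about the known mean: SS = (13.9−10)² + (6.4−10)² + (4−10)² + (15.6−10)² + (9.8−10)² + (5.1−10)² = 119.58.
The Normal likelihood contributes (σ²)^(−n/2) exp(−SS/(2σ²)), so the posterior is Inverse-Gamma(α + n/2, β + SS/2) = Inverse-Gamma(6.2, 65.79).
The mode of Inverse-Gamma(a, b) is b/(a+1) = 65.79/7.2 ≈ 9.1375.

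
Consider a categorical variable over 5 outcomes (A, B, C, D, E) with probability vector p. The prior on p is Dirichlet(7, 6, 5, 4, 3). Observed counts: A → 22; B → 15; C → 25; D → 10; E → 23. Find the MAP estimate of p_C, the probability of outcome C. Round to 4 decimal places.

MAP estimate of p_C = 0.2522

The posterior is Dirichlet(αᵢ + nᵢ) = Dirichlet(29, 21, 30, 14, 26).
For a Dirichlet(a₁,…,a_K) with all aᵢ > 1, the mode has j-th component (aⱼ − 1)/(Σaᵢ − K).
Here Σaᵢ = 120 and K = 5, so p_C = (30 − 1)/(120 − 5) = 29/115 ≈ 0.2522.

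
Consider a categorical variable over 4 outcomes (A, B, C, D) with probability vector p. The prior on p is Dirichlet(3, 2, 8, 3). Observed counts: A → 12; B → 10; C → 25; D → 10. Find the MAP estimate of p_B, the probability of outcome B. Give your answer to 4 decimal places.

The posterior is Dirichlet(αᵢ + nᵢ) = Dirichlet(15, 12, 33, 13).
For a Dirichlet(a₁,…,a_K) with all aᵢ > 1, the mode has j-th component (aⱼ − 1)/(Σaᵢ − K).
Here Σaᵢ = 73 and K = 4, so p_B = (12 − 1)/(73 − 4) = 11/69 ≈ 0.1594.

MAP estimate of p_B = 0.1594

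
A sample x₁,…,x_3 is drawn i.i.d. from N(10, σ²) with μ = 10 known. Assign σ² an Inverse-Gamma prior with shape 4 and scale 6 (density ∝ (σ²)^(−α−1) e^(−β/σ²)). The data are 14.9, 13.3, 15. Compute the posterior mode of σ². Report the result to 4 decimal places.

Sum of squared deviations about the known mean: SS = (14.9−10)² + (13.3−10)² + (15−10)² = 59.9.
The Normal likelihood contributes (σ²)^(−n/2) exp(−SS/(2σ²)), so the posterior is Inverse-Gamma(α + n/2, β + SS/2) = Inverse-Gamma(5.5, 35.95).
The mode of Inverse-Gamma(a, b) is b/(a+1) = 35.95/6.5 ≈ 5.5308.

σ̂²_MAP = 5.5308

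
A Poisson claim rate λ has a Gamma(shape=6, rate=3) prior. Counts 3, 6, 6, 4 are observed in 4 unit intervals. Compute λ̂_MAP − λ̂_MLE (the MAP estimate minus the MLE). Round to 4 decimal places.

Σxᵢ = 19. Posterior is Gamma(25, 7); MAP = (25−1)/7 = 24/7 ≈ 3.42857.
MLE = x̄ = 19/4 ≈ 4.75000.
Difference = 24/7 − 19/4 = -37/28 ≈ -1.3214.

MAP − MLE = -1.3214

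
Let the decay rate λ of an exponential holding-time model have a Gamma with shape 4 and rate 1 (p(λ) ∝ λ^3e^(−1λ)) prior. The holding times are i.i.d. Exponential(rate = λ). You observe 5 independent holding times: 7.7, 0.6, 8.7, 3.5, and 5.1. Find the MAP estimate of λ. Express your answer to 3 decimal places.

λ̂_MAP = 0.301

The Exponential(rate=λ) likelihood is ∝ λ^n e^(−λΣtᵢ). Here n = 5 and Σtᵢ = 7.7 + 0.6 + 8.7 + 3.5 + 5.1 = 25.6.
Posterior ∝ λ^3e^(−1λ) · λ^5e^(−25.6λ) = λ^8e^(−26.6λ), i.e. Gamma(9, 26.6).
Mode = (a−1)/b = 8/26.6 ≈ 0.301.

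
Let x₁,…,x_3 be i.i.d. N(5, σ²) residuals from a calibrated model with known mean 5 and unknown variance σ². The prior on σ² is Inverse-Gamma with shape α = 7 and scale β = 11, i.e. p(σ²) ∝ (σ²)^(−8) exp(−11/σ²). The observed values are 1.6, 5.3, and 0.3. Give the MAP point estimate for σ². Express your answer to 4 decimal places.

Sum of squared deviations about the known mean: SS = (1.6−5)² + (5.3−5)² + (0.3−5)² = 33.74.
The Normal likelihood contributes (σ²)^(−n/2) exp(−SS/(2σ²)), so the posterior is Inverse-Gamma(α + n/2, β + SS/2) = Inverse-Gamma(8.5, 27.87).
The mode of Inverse-Gamma(a, b) is b/(a+1) = 27.87/9.5 ≈ 2.9337.

σ̂²_MAP = 2.9337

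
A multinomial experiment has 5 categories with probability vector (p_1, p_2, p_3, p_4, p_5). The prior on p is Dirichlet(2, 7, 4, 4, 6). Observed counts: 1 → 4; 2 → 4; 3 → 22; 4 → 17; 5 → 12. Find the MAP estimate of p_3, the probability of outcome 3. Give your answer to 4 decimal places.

MAP estimate: 0.3247

The posterior is Dirichlet(αᵢ + nᵢ) = Dirichlet(6, 11, 26, 21, 18).
For a Dirichlet(a₁,…,a_K) with all aᵢ > 1, the mode has j-th component (aⱼ − 1)/(Σaᵢ − K).
Here Σaᵢ = 82 and K = 5, so p_3 = (26 − 1)/(82 − 5) = 25/77 ≈ 0.3247.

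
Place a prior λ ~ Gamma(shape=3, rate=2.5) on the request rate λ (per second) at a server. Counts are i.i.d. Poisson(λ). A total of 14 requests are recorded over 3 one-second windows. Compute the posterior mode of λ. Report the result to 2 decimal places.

Σxᵢ = 14, n = 3.
Posterior ∝ λ^2e^(−2.5λ) · λ^14e^(−3λ) = λ^16e^(−5.5λ), i.e. Gamma(shape=17, rate=5.5).
The mode of a Gamma(a, b) with a ≥ 1 (shape–rate) is (a−1)/b = 16/5.5 ≈ 2.91.

λ̂_MAP = 2.91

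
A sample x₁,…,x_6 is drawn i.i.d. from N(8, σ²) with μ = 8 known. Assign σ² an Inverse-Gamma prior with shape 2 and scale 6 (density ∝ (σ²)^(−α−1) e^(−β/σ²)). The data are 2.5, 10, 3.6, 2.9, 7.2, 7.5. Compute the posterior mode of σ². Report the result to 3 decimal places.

Sum of squared deviations about the known mean: SS = (2.5−8)² + (10−8)² + (3.6−8)² + (2.9−8)² + (7.2−8)² + (7.5−8)² = 80.51.
The Normal likelihood contributes (σ²)^(−n/2) exp(−SS/(2σ²)), so the posterior is Inverse-Gamma(α + n/2, β + SS/2) = Inverse-Gamma(5, 46.255).
The mode of Inverse-Gamma(a, b) is b/(a+1) = 46.255/6 ≈ 7.709.

σ̂²_MAP = 7.709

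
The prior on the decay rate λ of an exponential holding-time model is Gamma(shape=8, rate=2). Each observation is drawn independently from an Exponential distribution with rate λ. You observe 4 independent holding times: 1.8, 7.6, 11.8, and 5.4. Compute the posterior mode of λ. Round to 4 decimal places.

λ̂_MAP = 0.3846

The Exponential(rate=λ) likelihood is ∝ λ^n e^(−λΣtᵢ). Here n = 4 and Σtᵢ = 1.8 + 7.6 + 11.8 + 5.4 = 26.6.
Posterior ∝ λ^7e^(−2λ) · λ^4e^(−26.6λ) = λ^11e^(−28.6λ), i.e. Gamma(12, 28.6).
Mode = (a−1)/b = 11/28.6 ≈ 0.3846.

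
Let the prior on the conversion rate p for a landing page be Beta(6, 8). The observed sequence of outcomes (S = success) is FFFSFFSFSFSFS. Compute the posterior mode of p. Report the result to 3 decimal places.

Prior: Beta(6, 8).
Data: 5 successes in 13 trials (from the sequence). The binomial likelihood contributes p^5(1−p)^8, so the posterior is Beta(6+5, 8+8) = Beta(11, 16).
For Beta(a, b) with a, b > 1 the mode is (a−1)/(a+b−2) = 10/25 ≈ 0.400.

p̂_MAP = 0.400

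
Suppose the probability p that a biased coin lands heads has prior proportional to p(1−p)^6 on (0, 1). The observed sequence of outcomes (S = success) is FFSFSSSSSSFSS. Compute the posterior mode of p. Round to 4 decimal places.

The prior density ∝ p(1−p)^6 is the kernel of Beta(2, 7).
Data: 9 successes in 13 trials (from the sequence). The binomial likelihood contributes p^9(1−p)^4, so the posterior is Beta(2+9, 7+4) = Beta(11, 11).
For Beta(a, b) with a, b > 1 the mode is (a−1)/(a+b−2) = 10/20 ≈ 0.5000.

p̂_MAP = 0.5000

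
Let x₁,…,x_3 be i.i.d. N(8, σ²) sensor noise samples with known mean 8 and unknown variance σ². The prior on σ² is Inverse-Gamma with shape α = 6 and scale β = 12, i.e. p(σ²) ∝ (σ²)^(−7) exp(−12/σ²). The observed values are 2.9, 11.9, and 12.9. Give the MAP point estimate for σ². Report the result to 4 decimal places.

Sum of squared deviations about the known mean: SS = (2.9−8)² + (11.9−8)² + (12.9−8)² = 65.23.
The Normal likelihood contributes (σ²)^(−n/2) exp(−SS/(2σ²)), so the posterior is Inverse-Gamma(α + n/2, β + SS/2) = Inverse-Gamma(7.5, 44.615).
The mode of Inverse-Gamma(a, b) is b/(a+1) = 44.615/8.5 ≈ 5.2488.

σ̂²_MAP = 5.2488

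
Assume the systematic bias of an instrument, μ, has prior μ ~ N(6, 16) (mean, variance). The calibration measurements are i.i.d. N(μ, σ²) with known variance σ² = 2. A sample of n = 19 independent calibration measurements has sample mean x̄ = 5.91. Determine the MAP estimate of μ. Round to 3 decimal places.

μ̂_MAP = 5.911

n = 19, x̄ = 5.91.
For a Normal prior and Normal likelihood with known variance, the posterior is Normal; its mode equals its mean, the precision-weighted average.
Prior precision 1/σ₀² = 1/16 = 0.0625; data precision n/σ² = 19/2 = 9.5.
μ̂ = (0.0625·6 + 9.5·5.91) / (0.0625 + 9.5) = 56.52/9.5625 = 2512/425 ≈ 5.911.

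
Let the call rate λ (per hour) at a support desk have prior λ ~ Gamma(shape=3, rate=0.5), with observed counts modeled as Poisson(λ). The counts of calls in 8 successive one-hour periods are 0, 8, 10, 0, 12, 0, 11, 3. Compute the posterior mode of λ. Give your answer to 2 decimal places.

λ̂_MAP = 5.41

Σxᵢ = 0+8+10+0+12+0+11+3 = 44, with n = 8.
Posterior ∝ λ^2e^(−0.5λ) · λ^44e^(−8λ) = λ^46e^(−8.5λ), i.e. Gamma(shape=47, rate=8.5).
The mode of a Gamma(a, b) with a ≥ 1 (shape–rate) is (a−1)/b = 46/8.5 ≈ 5.41.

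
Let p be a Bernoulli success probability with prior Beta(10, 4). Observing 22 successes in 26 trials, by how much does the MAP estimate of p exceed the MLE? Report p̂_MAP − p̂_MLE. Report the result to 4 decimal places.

Posterior is Beta(32, 8); MAP = (32−1)/(40−2) = 31/38 ≈ 0.81579.
MLE ignores the prior: p̂_MLE = k/n = 22/26 ≈ 0.84615.
Difference = 31/38 − 22/26 = -15/494 ≈ -0.0304.

MAP − MLE = -0.0304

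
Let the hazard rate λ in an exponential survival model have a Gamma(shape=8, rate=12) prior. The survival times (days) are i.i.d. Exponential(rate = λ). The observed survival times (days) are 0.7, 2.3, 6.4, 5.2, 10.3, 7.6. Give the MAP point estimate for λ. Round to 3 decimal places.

The Exponential(rate=λ) likelihood is ∝ λ^n e^(−λΣtᵢ). Here n = 6 and Σtᵢ = 0.7 + 2.3 + 6.4 + 5.2 + 10.3 + 7.6 = 32.5.
Posterior ∝ λ^7e^(−12λ) · λ^6e^(−32.5λ) = λ^13e^(−44.5λ), i.e. Gamma(14, 44.5).
Mode = (a−1)/b = 13/44.5 ≈ 0.292.

λ̂_MAP = 0.292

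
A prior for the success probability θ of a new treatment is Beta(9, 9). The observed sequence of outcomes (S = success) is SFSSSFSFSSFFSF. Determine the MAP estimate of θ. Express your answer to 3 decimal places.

θ̂_MAP = 0.533

Prior: Beta(9, 9).
Data: 8 successes in 14 trials (from the sequence). The binomial likelihood contributes θ^8(1−θ)^6, so the posterior is Beta(9+8, 9+6) = Beta(17, 15).
For Beta(a, b) with a, b > 1 the mode is (a−1)/(a+b−2) = 16/30 ≈ 0.533.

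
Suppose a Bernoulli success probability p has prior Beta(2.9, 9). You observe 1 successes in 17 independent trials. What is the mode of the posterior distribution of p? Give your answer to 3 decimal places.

p̂_MAP = 0.108

Prior: Beta(2.9, 9).
Data: 1 success in 17 trials. The binomial likelihood contributes p(1−p)^16, so the posterior is Beta(2.9+1, 9+16) = Beta(3.9, 25).
For Beta(a, b) with a, b > 1 the mode is (a−1)/(a+b−2) = 2.9/26.9 ≈ 0.108.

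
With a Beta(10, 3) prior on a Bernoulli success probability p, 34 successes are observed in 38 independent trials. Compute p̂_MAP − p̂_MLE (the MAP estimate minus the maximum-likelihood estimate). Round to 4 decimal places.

Posterior is Beta(44, 7); MAP = (44−1)/(51−2) = 43/49 ≈ 0.87755.
MLE ignores the prior: p̂_MLE = k/n = 34/38 ≈ 0.89474.
Difference = 43/49 − 34/38 = -16/931 ≈ -0.0172.

MAP − MLE = -0.0172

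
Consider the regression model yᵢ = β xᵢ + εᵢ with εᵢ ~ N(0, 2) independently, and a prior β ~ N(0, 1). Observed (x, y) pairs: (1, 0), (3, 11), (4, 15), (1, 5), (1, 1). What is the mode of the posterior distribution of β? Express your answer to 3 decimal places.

β̂_MAP = 3.300

log p(β | y) = −Σ(yᵢ − βxᵢ)²/(2·2) − β²/(2·1) + const.
Setting the derivative to zero: Σxᵢ(yᵢ − βxᵢ)/2 − β/1 = 0, so β = Σxᵢyᵢ / (Σxᵢ² + σ²/τ²).
Σxᵢyᵢ = 1·0 + 3·11 + 4·15 + 1·5 + 1·1 = 99; Σxᵢ² = 28; σ²/τ² = 2.
β̂_MAP = 99 / (28 + 2) = 99/30 ≈ 3.300.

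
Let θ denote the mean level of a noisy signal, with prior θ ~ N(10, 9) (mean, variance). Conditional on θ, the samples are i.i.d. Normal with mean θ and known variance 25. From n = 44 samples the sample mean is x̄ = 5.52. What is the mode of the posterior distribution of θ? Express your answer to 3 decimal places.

n = 44, x̄ = 5.52.
For a Normal prior and Normal likelihood with known variance, the posterior is Normal; its mode equals its mean, the precision-weighted average.
Prior precision 1/σ₀² = 1/9; data precision n/σ² = 44/25 = 1.76.
θ̂ = ((1/9)·10 + 1.76·5.52) / (1/9 + 1.76) = (60898/5625)/(421/225) = 60898/10525 ≈ 5.786.

θ̂_MAP = 5.786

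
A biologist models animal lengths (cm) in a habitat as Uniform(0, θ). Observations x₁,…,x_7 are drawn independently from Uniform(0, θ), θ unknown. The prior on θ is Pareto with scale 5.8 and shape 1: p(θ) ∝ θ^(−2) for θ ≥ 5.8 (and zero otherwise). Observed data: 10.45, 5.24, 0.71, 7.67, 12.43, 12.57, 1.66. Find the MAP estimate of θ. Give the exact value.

θ̂_MAP = 12.57

The Uniform(0, θ) likelihood is θ^(−n) for θ ≥ max(xᵢ), zero otherwise. Here max(xᵢ) = 12.57.
Posterior ∝ θ^(−2) · θ^(−7) = θ^(−9) on θ ≥ max(5.8, 12.57) = 12.57.
This density is strictly decreasing in θ, so the posterior mode lies at the lower boundary of the support.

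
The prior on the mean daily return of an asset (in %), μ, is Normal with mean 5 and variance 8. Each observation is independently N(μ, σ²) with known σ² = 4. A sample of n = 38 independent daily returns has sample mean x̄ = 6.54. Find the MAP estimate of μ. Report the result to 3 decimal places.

n = 38, x̄ = 6.54.
For a Normal prior and Normal likelihood with known variance, the posterior is Normal; its mode equals its mean, the precision-weighted average.
Prior precision 1/σ₀² = 1/8 = 0.125; data precision n/σ² = 38/4 = 9.5.
μ̂ = (0.125·5 + 9.5·6.54) / (0.125 + 9.5) = 62.755/9.625 = 6.520.

μ̂_MAP = 6.520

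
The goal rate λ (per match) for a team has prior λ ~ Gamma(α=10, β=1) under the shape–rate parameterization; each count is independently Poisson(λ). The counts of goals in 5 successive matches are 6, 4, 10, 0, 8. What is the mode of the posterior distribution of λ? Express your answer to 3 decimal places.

Σxᵢ = 6+4+10+0+8 = 28, with n = 5.
Posterior ∝ λ^9e^(−1λ) · λ^28e^(−5λ) = λ^37e^(−6λ), i.e. Gamma(shape=38, rate=6).
The mode of a Gamma(a, b) with a ≥ 1 (shape–rate) is (a−1)/b = 37/6 ≈ 6.167.

λ̂_MAP = 6.167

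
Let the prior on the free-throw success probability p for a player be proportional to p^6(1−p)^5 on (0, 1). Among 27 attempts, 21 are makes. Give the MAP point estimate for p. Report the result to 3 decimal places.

p̂_MAP = 0.711

The prior density ∝ p^6(1−p)^5 is the kernel of Beta(7, 6).
Data: 21 successes in 27 trials. The binomial likelihood contributes p^21(1−p)^6, so the posterior is Beta(7+21, 6+6) = Beta(28, 12).
For Beta(a, b) with a, b > 1 the mode is (a−1)/(a+b−2) = 27/38 ≈ 0.711.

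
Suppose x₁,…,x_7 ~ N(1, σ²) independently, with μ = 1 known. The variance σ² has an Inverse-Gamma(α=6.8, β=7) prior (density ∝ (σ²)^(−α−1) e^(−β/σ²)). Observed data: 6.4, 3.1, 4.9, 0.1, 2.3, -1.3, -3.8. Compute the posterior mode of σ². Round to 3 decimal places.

σ̂²_MAP = 4.142

Sum of squared deviations about the known mean: SS = (6.4−1)² + (3.1−1)² + (4.9−1)² + (0.1−1)² + (2.3−1)² + (-1.3−1)² + (-3.8−1)² = 79.61.
The Normal likelihood contributes (σ²)^(−n/2) exp(−SS/(2σ²)), so the posterior is Inverse-Gamma(α + n/2, β + SS/2) = Inverse-Gamma(10.3, 46.805).
The mode of Inverse-Gamma(a, b) is b/(a+1) = 46.805/11.3 ≈ 4.142.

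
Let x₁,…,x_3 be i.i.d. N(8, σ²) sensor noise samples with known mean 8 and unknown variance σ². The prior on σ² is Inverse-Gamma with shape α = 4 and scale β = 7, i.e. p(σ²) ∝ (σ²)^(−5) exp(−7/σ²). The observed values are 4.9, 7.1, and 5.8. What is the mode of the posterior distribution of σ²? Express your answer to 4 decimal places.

σ̂²_MAP = 2.2508

Sum of squared deviations about the known mean: SS = (4.9−8)² + (7.1−8)² + (5.8−8)² = 15.26.
The Normal likelihood contributes (σ²)^(−n/2) exp(−SS/(2σ²)), so the posterior is Inverse-Gamma(α + n/2, β + SS/2) = Inverse-Gamma(5.5, 14.63).
The mode of Inverse-Gamma(a, b) is b/(a+1) = 14.63/6.5 ≈ 2.2508.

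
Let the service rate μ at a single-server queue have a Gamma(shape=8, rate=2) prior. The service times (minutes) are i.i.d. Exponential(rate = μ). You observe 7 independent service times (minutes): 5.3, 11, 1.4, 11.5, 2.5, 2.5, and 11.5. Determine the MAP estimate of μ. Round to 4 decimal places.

μ̂_MAP = 0.2935

The Exponential(rate=μ) likelihood is ∝ μ^n e^(−μΣtᵢ). Here n = 7 and Σtᵢ = 5.3 + 11 + 1.4 + 11.5 + 2.5 + 2.5 + 11.5 = 45.7.
Posterior ∝ μ^7e^(−2μ) · μ^7e^(−45.7μ) = μ^14e^(−47.7μ), i.e. Gamma(15, 47.7).
Mode = (a−1)/b = 14/47.7 ≈ 0.2935.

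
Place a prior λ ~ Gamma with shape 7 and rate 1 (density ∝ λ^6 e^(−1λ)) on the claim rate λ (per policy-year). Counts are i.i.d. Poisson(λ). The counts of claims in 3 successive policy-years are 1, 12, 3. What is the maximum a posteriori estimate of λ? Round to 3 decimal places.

Σxᵢ = 1+12+3 = 16, with n = 3.
Posterior ∝ λ^6e^(−1λ) · λ^16e^(−3λ) = λ^22e^(−4λ), i.e. Gamma(shape=23, rate=4).
The mode of a Gamma(a, b) with a ≥ 1 (shape–rate) is (a−1)/b = 22/4 ≈ 5.500.

λ̂_MAP = 5.500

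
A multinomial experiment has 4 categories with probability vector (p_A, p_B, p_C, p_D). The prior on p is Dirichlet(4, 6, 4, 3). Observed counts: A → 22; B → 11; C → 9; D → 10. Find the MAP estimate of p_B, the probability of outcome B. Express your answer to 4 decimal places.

The posterior is Dirichlet(αᵢ + nᵢ) = Dirichlet(26, 17, 13, 13).
For a Dirichlet(a₁,…,a_K) with all aᵢ > 1, the mode has j-th component (aⱼ − 1)/(Σaᵢ − K).
Here Σaᵢ = 69 and K = 4, so p_B = (17 − 1)/(69 − 4) = 16/65 ≈ 0.2462.

MAP estimate of p_B = 0.2462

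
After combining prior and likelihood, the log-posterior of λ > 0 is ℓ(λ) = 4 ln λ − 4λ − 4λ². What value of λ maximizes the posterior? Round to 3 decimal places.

λ̂_MAP = 0.500

ℓ'(λ) = 4/λ − 4 − 8λ. Setting this to zero and multiplying by λ: 8λ² + 4λ − 4 = 0.
λ = (−4 + √(4² + 4·8·4)) / (2·8) = (−4 + √144) / 16 = (−4 + 12)/16 = 1/2.
ℓ''(λ) = −4/λ² − 8 < 0, confirming a maximum.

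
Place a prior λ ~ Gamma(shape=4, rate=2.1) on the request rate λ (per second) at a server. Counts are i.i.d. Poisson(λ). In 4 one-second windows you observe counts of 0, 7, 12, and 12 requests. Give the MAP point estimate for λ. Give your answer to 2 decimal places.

Σxᵢ = 0+7+12+12 = 31, with n = 4.
Posterior ∝ λ^3e^(−2.1λ) · λ^31e^(−4λ) = λ^34e^(−6.1λ), i.e. Gamma(shape=35, rate=6.1).
The mode of a Gamma(a, b) with a ≥ 1 (shape–rate) is (a−1)/b = 34/6.1 ≈ 5.57.

λ̂_MAP = 5.57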